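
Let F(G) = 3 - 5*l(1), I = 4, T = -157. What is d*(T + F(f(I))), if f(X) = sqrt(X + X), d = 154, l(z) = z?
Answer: -24486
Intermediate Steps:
f(X) = sqrt(2)*sqrt(X) (f(X) = sqrt(2*X) = sqrt(2)*sqrt(X))
F(G) = -2 (F(G) = 3 - 5*1 = 3 - 5 = -2)
d*(T + F(f(I))) = 154*(-157 - 2) = 154*(-159) = -24486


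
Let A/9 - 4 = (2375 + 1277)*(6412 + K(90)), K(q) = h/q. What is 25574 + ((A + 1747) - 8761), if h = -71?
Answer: 1053711414/5 ≈ 2.1074e+8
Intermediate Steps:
K(q) = -71/q
A = 1053618614/5 (A = 36 + 9*((2375 + 1277)*(6412 - 71/90)) = 36 + 9*(3652*(6412 - 71*1/90)) = 36 + 9*(3652*(6412 - 71/90)) = 36 + 9*(3652*(577009/90)) = 36 + 9*(1053618434/45) = 36 + 1053618434/5 = 1053618614/5 ≈ 2.1072e+8)
25574 + ((A + 1747) - 8761) = 25574 + ((1053618614/5 + 1747) - 8761) = 25574 + (1053627349/5 - 8761) = 25574 + 1053583544/5 = 1053711414/5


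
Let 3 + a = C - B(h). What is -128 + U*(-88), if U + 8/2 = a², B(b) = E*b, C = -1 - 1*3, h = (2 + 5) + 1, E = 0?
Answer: -4088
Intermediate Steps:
h = 8 (h = 7 + 1 = 8)
C = -4 (C = -1 - 3 = -4)
B(b) = 0 (B(b) = 0*b = 0)
a = -7 (a = -3 + (-4 - 1*0) = -3 + (-4 + 0) = -3 - 4 = -7)
U = 45 (U = -4 + (-7)² = -4 + 49 = 45)
-128 + U*(-88) = -128 + 45*(-88) = -128 - 3960 = -4088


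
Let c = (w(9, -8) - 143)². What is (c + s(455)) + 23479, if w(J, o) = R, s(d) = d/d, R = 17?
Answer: 39356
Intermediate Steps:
s(d) = 1
w(J, o) = 17
c = 15876 (c = (17 - 143)² = (-126)² = 15876)
(c + s(455)) + 23479 = (15876 + 1) + 23479 = 15877 + 23479 = 39356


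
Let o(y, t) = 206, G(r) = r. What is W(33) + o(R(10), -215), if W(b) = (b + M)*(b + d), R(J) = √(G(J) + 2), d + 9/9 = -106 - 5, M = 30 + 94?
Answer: -12197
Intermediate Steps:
M = 124
d = -112 (d = -1 + (-106 - 5) = -1 - 111 = -112)
R(J) = √(2 + J) (R(J) = √(J + 2) = √(2 + J))
W(b) = (-112 + b)*(124 + b) (W(b) = (b + 124)*(b - 112) = (124 + b)*(-112 + b) = (-112 + b)*(124 + b))
W(33) + o(R(10), -215) = (-13888 + 33² + 12*33) + 206 = (-13888 + 1089 + 396) + 206 = -12403 + 206 = -12197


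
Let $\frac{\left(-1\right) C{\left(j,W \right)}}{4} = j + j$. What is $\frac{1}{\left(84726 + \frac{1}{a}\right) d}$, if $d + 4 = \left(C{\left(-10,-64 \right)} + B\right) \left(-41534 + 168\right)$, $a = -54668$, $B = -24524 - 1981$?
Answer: $\frac{27334}{2531502819393579991} \approx 1.0798 \cdot 10^{-14}$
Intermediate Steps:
$C{\left(j,W \right)} = - 8 j$ ($C{\left(j,W \right)} = - 4 \left(j + j\right) = - 4 \cdot 2 j = - 8 j$)
$B = -26505$
$d = 1093096546$ ($d = -4 + \left(\left(-8\right) \left(-10\right) - 26505\right) \left(-41534 + 168\right) = -4 + \left(80 - 26505\right) \left(-41366\right) = -4 - -1093096550 = -4 + 1093096550 = 1093096546$)
$\frac{1}{\left(84726 + \frac{1}{a}\right) d} = \frac{1}{\left(84726 + \frac{1}{-54668}\right) 1093096546} = \frac{1}{84726 - \frac{1}{54668}} \cdot \frac{1}{1093096546} = \frac{1}{\frac{4631800967}{54668}} \cdot \frac{1}{1093096546} = \frac{54668}{4631800967} \cdot \frac{1}{1093096546} = \frac{27334}{2531502819393579991}$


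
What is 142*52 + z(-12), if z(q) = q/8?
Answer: 14765/2 ≈ 7382.5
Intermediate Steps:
z(q) = q/8 (z(q) = q*(⅛) = q/8)
142*52 + z(-12) = 142*52 + (⅛)*(-12) = 7384 - 3/2 = 14765/2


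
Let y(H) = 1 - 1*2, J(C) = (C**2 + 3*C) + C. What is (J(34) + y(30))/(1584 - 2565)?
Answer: -1291/981 ≈ -1.3160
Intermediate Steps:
J(C) = C**2 + 4*C
y(H) = -1 (y(H) = 1 - 2 = -1)
(J(34) + y(30))/(1584 - 2565) = (34*(4 + 34) - 1)/(1584 - 2565) = (34*38 - 1)/(-981) = (1292 - 1)*(-1/981) = 1291*(-1/981) = -1291/981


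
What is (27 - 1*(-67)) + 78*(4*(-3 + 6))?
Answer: 1030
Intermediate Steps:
(27 - 1*(-67)) + 78*(4*(-3 + 6)) = (27 + 67) + 78*(4*3) = 94 + 78*12 = 94 + 936 = 1030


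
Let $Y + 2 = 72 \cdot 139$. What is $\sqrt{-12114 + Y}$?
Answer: $2 i \sqrt{527} \approx 45.913 i$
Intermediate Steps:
$Y = 10006$ ($Y = -2 + 72 \cdot 139 = -2 + 10008 = 10006$)
$\sqrt{-12114 + Y} = \sqrt{-12114 + 10006} = \sqrt{-2108} = 2 i \sqrt{527}$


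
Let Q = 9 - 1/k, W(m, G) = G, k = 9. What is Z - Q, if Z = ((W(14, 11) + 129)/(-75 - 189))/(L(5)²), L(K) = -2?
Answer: -7145/792 ≈ -9.0215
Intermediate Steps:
Q = 80/9 (Q = 9 - 1/9 = 9 + (⅑)*(-1) = 9 - ⅑ = 80/9 ≈ 8.8889)
Z = -35/264 (Z = ((11 + 129)/(-75 - 189))/((-2)²) = (140/(-264))/4 = (140*(-1/264))*(¼) = -35/66*¼ = -35/264 ≈ -0.13258)
Z - Q = -35/264 - 1*80/9 = -35/264 - 80/9 = -7145/792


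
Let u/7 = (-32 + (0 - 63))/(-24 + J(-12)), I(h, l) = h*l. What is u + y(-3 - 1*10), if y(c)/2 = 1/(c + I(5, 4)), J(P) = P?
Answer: 4727/252 ≈ 18.758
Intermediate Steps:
y(c) = 2/(20 + c) (y(c) = 2/(c + 5*4) = 2/(c + 20) = 2/(20 + c))
u = 665/36 (u = 7*((-32 + (0 - 63))/(-24 - 12)) = 7*((-32 - 63)/(-36)) = 7*(-95*(-1/36)) = 7*(95/36) = 665/36 ≈ 18.472)
u + y(-3 - 1*10) = 665/36 + 2/(20 + (-3 - 1*10)) = 665/36 + 2/(20 + (-3 - 10)) = 665/36 + 2/(20 - 13) = 665/36 + 2/7 = 4727/252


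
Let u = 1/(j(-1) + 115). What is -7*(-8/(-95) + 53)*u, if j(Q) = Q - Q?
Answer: -35301/10925 ≈ -3.2312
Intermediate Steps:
j(Q) = 0
u = 1/115 (u = 1/(0 + 115) = 1/115 ≈ 0.0086956)
-7*(-8/(-95) + 53)*u = -7*(-8/(-95) + 53)/115 = -7*(-8*(-1/95) + 53)/115 = -7*(8/95 + 53)/115 = -35301/(95*115) = -7*5043/10925 = -35301/10925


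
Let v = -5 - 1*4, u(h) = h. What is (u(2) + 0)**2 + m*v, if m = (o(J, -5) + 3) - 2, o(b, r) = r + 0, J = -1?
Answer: 40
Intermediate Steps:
o(b, r) = r
v = -9 (v = -5 - 4 = -9)
m = -4 (m = (-5 + 3) - 2 = -2 - 2 = -4)
(u(2) + 0)**2 + m*v = (2 + 0)**2 - 4*(-9) = 2**2 + 36 = 4 + 36 = 40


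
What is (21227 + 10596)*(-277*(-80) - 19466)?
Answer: 85731162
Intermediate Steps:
(21227 + 10596)*(-277*(-80) - 19466) = 31823*(22160 - 19466) = 31823*2694 = 85731162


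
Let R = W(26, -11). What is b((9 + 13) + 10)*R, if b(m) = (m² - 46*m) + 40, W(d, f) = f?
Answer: 4488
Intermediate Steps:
R = -11
b(m) = 40 + m² - 46*m
b((9 + 13) + 10)*R = (40 + ((9 + 13) + 10)² - 46*((9 + 13) + 10))*(-11) = (40 + (22 + 10)² - 46*(22 + 10))*(-11) = (40 + 32² - 46*32)*(-11) = (40 + 1024 - 1472)*(-11) = -408*(-11) = 4488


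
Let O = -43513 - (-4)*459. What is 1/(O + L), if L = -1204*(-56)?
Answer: 1/25747 ≈ 3.8839e-5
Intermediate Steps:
L = 67424
O = -41677 (O = -43513 - 1*(-1836) = -43513 + 1836 = -41677)
1/(O + L) = 1/(-41677 + 67424) = 1/25747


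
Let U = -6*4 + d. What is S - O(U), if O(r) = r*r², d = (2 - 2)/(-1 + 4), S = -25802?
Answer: -11978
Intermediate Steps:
d = 0 (d = 0/3 = 0*(⅓) = 0)
U = -24 (U = -6*4 + 0 = -24 + 0 = -24)
O(r) = r³
S - O(U) = -25802 - 1*(-24)³ = -25802 - 1*(-13824) = -25802 + 13824 = -11978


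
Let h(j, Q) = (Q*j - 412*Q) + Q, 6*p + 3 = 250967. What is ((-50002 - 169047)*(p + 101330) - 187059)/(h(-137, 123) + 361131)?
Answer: -94075973305/881181 ≈ -1.0676e+5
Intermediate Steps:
p = 125482/3 (p = -½ + (⅙)*250967 = -½ + 250967/6 = 125482/3 ≈ 41827.)
h(j, Q) = -411*Q + Q*j (h(j, Q) = (-412*Q + Q*j) + Q = -411*Q + Q*j)
((-50002 - 169047)*(p + 101330) - 187059)/(h(-137, 123) + 361131) = ((-50002 - 169047)*(125482/3 + 101330) - 187059)/(123*(-411 - 137) + 361131) = (-219049*429472/3 - 187059)/(123*(-548) + 361131) = (-94075412128/3 - 187059)/(-67404 + 361131) = -94075973305/3/293727 = -94075973305/3*1/293727 = -94075973305/881181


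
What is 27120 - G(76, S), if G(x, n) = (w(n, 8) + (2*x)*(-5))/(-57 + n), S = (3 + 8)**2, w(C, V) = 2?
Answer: 868219/32 ≈ 27132.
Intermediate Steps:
S = 121 (S = 11**2 = 121)
G(x, n) = (2 - 10*x)/(-57 + n) (G(x, n) = (2 + (2*x)*(-5))/(-57 + n) = (2 - 10*x)/(-57 + n))
27120 - G(76, S) = 27120 - 2*(1 - 5*76)/(-57 + 121) = 27120 - 2*(1 - 380)/64 = 27120 - 2*(-379)/64 = 27120 - 1*(-379/32) = 27120 + 379/32 = 868219/32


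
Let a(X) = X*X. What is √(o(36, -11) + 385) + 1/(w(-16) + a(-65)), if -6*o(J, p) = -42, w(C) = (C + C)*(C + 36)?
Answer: 1/3585 + 14*√2 ≈ 19.799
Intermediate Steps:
w(C) = 2*C*(36 + C) (w(C) = (2*C)*(36 + C) = 2*C*(36 + C))
o(J, p) = 7 (o(J, p) = -⅙*(-42) = 7)
a(X) = X²
√(o(36, -11) + 385) + 1/(w(-16) + a(-65)) = √(7 + 385) + 1/(2*(-16)*(36 - 16) + (-65)²) = √392 + 1/(2*(-16)*20 + 4225) = 14*√2 + 1/(-640 + 4225) = 14*√2 + 1/3585 = 1/3585 + 14*√2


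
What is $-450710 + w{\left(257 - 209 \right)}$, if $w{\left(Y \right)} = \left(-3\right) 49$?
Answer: $-450857$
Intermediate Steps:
$w{\left(Y \right)} = -147$
$-450710 + w{\left(257 - 209 \right)} = -450710 - 147 = -450857$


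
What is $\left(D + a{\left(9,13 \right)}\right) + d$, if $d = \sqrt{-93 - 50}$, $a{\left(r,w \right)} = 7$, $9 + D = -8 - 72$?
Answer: $-82 + i \sqrt{143} \approx -82.0 + 11.958 i$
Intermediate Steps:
$D = -89$ ($D = -9 - 80 = -89$)
$d = i \sqrt{143}$ ($d = \sqrt{-143} = i \sqrt{143} \approx 11.958 i$)
$\left(D + a{\left(9,13 \right)}\right) + d = \left(-89 + 7\right) + i \sqrt{143} = -82 + i \sqrt{143}$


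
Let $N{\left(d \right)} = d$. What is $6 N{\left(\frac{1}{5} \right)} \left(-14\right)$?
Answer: $- \frac{84}{5} \approx -16.8$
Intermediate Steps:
$6 N{\left(\frac{1}{5} \right)} \left(-14\right) = \frac{6}{5} \left(-14\right) = - \frac{84}{5}$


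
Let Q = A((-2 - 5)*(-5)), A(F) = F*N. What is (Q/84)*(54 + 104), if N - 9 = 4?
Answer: 5135/6 ≈ 855.83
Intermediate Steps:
N = 13 (N = 9 + 4 = 13)
A(F) = 13*F (A(F) = F*13 = 13*F)
Q = 455 (Q = 13*((-2 - 5)*(-5)) = 13*(-7*(-5)) = 13*35 = 455)
(Q/84)*(54 + 104) = (455/84)*(54 + 104) = (455*(1/84))*158 = (65/12)*158 = 5135/6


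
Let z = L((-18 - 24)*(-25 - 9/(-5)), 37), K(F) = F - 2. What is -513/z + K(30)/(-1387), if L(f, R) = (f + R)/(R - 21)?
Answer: -57064076/7014059 ≈ -8.1357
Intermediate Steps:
K(F) = -2 + F
L(f, R) = (R + f)/(-21 + R)
z = 5057/80 (z = (37 + (-18 - 24)*(-25 - 9/(-5)))/(-21 + 37) = (37 - 42*(-25 - 9*(-1/5)))/16 = (37 - 42*(-25 + 9/5))/16 = (37 - 42*(-116/5))/16 = (37 + 4872/5)/16 = (1/16)*(5057/5) = 5057/80 ≈ 63.213)
-513/z + K(30)/(-1387) = -513/5057/80 + (-2 + 30)/(-1387) = -513*80/5057 + 28*(-1/1387) = -41040/5057 - 28/1387 = -57064076/7014059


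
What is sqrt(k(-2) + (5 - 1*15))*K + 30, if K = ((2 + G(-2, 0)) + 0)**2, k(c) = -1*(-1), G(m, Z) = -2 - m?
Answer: 30 + 12*I ≈ 30.0 + 12.0*I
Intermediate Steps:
k(c) = 1
K = 4 (K = ((2 + (-2 - 1*(-2))) + 0)**2 = ((2 + (-2 + 2)) + 0)**2 = ((2 + 0) + 0)**2 = (2 + 0)**2 = 2**2 = 4)
sqrt(k(-2) + (5 - 1*15))*K + 30 = sqrt(1 + (5 - 1*15))*4 + 30 = sqrt(1 + (5 - 15))*4 + 30 = sqrt(1 - 10)*4 + 30 = sqrt(-9)*4 + 30 = (3*I)*4 + 30 = 12*I + 30 = 30 + 12*I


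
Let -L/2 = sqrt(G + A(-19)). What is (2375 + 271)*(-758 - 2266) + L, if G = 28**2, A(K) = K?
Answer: -8001504 - 6*sqrt(85) ≈ -8.0016e+6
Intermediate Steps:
G = 784
L = -6*sqrt(85) (L = -2*sqrt(784 - 19) = -6*sqrt(85) ≈ -55.317)
(2375 + 271)*(-758 - 2266) + L = (2375 + 271)*(-758 - 2266) - 6*sqrt(85) = 2646*(-3024) - 6*sqrt(85) = -8001504 - 6*sqrt(85)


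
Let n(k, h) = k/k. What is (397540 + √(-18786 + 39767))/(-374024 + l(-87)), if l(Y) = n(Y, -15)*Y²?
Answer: -79508/73291 - √20981/366455 ≈ -1.0852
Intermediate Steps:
n(k, h) = 1
l(Y) = Y² (l(Y) = 1*Y² = Y²)
(397540 + √(-18786 + 39767))/(-374024 + l(-87)) = (397540 + √(-18786 + 39767))/(-374024 + (-87)²) = (397540 + √20981)/(-374024 + 7569) = (397540 + √20981)/(-366455) = (397540 + √20981)*(-1/366455) = -79508/73291 - √20981/366455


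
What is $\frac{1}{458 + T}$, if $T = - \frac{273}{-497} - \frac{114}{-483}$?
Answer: $\frac{11431}{5244375} \approx 0.0021797$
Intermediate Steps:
$T = \frac{8977}{11431}$ ($T = \left(-273\right) \left(- \frac{1}{497}\right) - - \frac{38}{161} = \frac{39}{71} + \frac{38}{161} = \frac{8977}{11431} \approx 0.78532$)
$\frac{1}{458 + T} = \frac{1}{458 + \frac{8977}{11431}} = \frac{1}{\frac{5244375}{11431}} = \frac{11431}{5244375}$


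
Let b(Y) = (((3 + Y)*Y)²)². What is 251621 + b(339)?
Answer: 180677144030614835957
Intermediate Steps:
b(Y) = Y⁴*(3 + Y)⁴ (b(Y) = ((Y*(3 + Y))²)² = (Y²*(3 + Y)²)² = Y⁴*(3 + Y)⁴)
251621 + b(339) = 251621 + 339⁴*(3 + 339)⁴ = 251621 + 13206836241*342⁴ = 251621 + 13206836241*13680577296 = 251621 + 180677144030614584336 = 180677144030614835957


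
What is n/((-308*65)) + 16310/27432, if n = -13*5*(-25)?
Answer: 271105/528066 ≈ 0.51339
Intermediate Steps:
n = 1625 (n = -65*(-25) = 1625)
n/((-308*65)) + 16310/27432 = 1625/((-308*65)) + 16310/27432 = 1625/(-20020) + 16310*(1/27432) = 1625*(-1/20020) + 8155/13716 = -25/308 + 8155/13716 = 271105/528066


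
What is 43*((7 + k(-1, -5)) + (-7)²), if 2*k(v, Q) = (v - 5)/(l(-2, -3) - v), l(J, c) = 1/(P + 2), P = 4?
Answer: 16082/7 ≈ 2297.4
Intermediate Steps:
l(J, c) = ⅙ (l(J, c) = 1/(4 + 2) = 1/6 = ⅙)
k(v, Q) = (-5 + v)/(2*(⅙ - v)) (k(v, Q) = ((v - 5)/(⅙ - v))/2 = ((-5 + v)/(⅙ - v))/2 = (-5 + v)/(2*(⅙ - v)))
43*((7 + k(-1, -5)) + (-7)²) = 43*((7 + 3*(5 - 1*(-1))/(-1 + 6*(-1))) + (-7)²) = 43*((7 + 3*(5 + 1)/(-1 - 6)) + 49) = 43*((7 + 3*6/(-7)) + 49) = 43*((7 + 3*(-⅐)*6) + 49) = 43*((7 - 18/7) + 49) = 43*(31/7 + 49) = 43*(374/7) = 16082/7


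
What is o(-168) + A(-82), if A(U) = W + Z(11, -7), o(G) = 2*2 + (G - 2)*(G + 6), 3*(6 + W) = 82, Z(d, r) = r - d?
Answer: 82642/3 ≈ 27547.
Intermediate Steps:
W = 64/3 (W = -6 + (⅓)*82 = -6 + 82/3 = 64/3 ≈ 21.333)
o(G) = 4 + (-2 + G)*(6 + G)
A(U) = 10/3 (A(U) = 64/3 + (-7 - 1*11) = 64/3 + (-7 - 11) = 64/3 - 18 = 10/3)
o(-168) + A(-82) = (-8 + (-168)² + 4*(-168)) + 10/3 = (-8 + 28224 - 672) + 10/3 = 27544 + 10/3 = 82642/3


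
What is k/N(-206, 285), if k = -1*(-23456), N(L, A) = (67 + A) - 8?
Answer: 2932/43 ≈ 68.186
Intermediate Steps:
N(L, A) = 59 + A
k = 23456
k/N(-206, 285) = 23456/(59 + 285) = 23456/344 = 23456*(1/344) = 2932/43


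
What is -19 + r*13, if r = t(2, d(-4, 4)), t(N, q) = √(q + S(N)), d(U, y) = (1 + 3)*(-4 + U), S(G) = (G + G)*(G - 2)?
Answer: -19 + 52*I*√2 ≈ -19.0 + 73.539*I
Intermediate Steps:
S(G) = 2*G*(-2 + G) (S(G) = (2*G)*(-2 + G) = 2*G*(-2 + G))
d(U, y) = -16 + 4*U (d(U, y) = 4*(-4 + U) = -16 + 4*U)
t(N, q) = √(q + 2*N*(-2 + N))
r = 4*I*√2 (r = √((-16 + 4*(-4)) + 2*2*(-2 + 2)) = √((-16 - 16) + 2*2*0) = √(-32 + 0) = √(-32) = 4*I*√2 ≈ 5.6569*I)
-19 + r*13 = -19 + (4*I*√2)*13 = -19 + 52*I*√2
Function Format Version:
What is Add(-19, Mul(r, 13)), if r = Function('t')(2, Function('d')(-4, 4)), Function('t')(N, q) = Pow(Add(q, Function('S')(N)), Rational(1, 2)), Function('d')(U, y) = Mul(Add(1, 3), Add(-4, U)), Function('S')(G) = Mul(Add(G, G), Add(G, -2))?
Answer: Add(-19, Mul(52, I, Pow(2, Rational(1, 2)))) ≈ Add(-19.000, Mul(73.539, I))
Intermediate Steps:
Function('S')(G) = Mul(2, G, Add(-2, G)) (Function('S')(G) = Mul(Mul(2, G), Add(-2, G)) = Mul(2, G, Add(-2, G)))
Function('d')(U, y) = Add(-16, Mul(4, U)) (Function('d')(U, y) = Mul(4, Add(-4, U)) = Add(-16, Mul(4, U)))
Function('t')(N, q) = Pow(Add(q, Mul(2, N, Add(-2, N))), Rational(1, 2))
r = Mul(4, I, Pow(2, Rational(1, 2))) (r = Pow(Add(Add(-16, Mul(4, -4)), Mul(2, 2, Add(-2, 2))), Rational(1, 2)) = Pow(Add(Add(-16, -16), Mul(2, 2, 0)), Rational(1, 2)) = Pow(Add(-32, 0), Rational(1, 2)) = Pow(-32, Rational(1, 2)) = Mul(4, I, Pow(2, Rational(1, 2))) ≈ Mul(5.6569, I))
Add(-19, Mul(r, 13)) = Add(-19, Mul(Mul(4, I, Pow(2, Rational(1, 2))), 13)) = Add(-19, Mul(52, I, Pow(2, Rational(1, 2))))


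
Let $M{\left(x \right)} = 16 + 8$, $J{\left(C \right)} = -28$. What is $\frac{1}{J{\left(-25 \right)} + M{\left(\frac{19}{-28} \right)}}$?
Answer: $- \frac{1}{4} \approx -0.25$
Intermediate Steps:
$M{\left(x \right)} = 24$
$\frac{1}{J{\left(-25 \right)} + M{\left(\frac{19}{-28} \right)}} = \frac{1}{-28 + 24} = \frac{1}{-4} = - \frac{1}{4}$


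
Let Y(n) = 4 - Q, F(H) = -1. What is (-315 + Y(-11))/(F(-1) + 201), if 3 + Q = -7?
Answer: -301/200 ≈ -1.5050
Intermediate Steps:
Q = -10 (Q = -3 - 7 = -10)
Y(n) = 14 (Y(n) = 4 - 1*(-10) = 4 + 10 = 14)
(-315 + Y(-11))/(F(-1) + 201) = (-315 + 14)/(-1 + 201) = -301/200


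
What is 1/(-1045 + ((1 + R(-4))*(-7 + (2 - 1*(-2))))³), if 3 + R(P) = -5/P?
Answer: -64/66151 ≈ -0.00096748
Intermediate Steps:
R(P) = -3 - 5/P
1/(-1045 + ((1 + R(-4))*(-7 + (2 - 1*(-2))))³) = 1/(-1045 + ((1 + (-3 - 5/(-4)))*(-7 + (2 - 1*(-2))))³) = 1/(-1045 + ((1 + (-3 - 5*(-¼)))*(-7 + (2 + 2)))³) = 1/(-1045 + ((1 + (-3 + 5/4))*(-7 + 4))³) = 1/(-1045 + ((1 - 7/4)*(-3))³) = 1/(-1045 + (-¾*(-3))³) = 1/(-1045 + (9/4)³) = 1/(-1045 + 729/64) = 1/(-66151/64) = -64/66151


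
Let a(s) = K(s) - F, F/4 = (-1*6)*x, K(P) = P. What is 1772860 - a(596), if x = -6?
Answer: 1772408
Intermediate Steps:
F = 144 (F = 4*(-1*6*(-6)) = 4*(-6*(-6)) = 4*36 = 144)
a(s) = -144 + s (a(s) = s - 1*144 = s - 144 = -144 + s)
1772860 - a(596) = 1772860 - (-144 + 596) = 1772860 - 1*452 = 1772860 - 452 = 1772408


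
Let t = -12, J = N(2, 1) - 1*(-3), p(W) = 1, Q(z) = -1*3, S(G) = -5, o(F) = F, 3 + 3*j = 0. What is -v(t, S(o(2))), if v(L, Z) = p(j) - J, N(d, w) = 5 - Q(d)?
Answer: 10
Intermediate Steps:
j = -1 (j = -1 + (1/3)*0 = -1 + 0 = -1)
Q(z) = -3
N(d, w) = 8 (N(d, w) = 5 - 1*(-3) = 5 + 3 = 8)
J = 11 (J = 8 - 1*(-3) = 8 + 3 = 11)
v(L, Z) = -10 (v(L, Z) = 1 - 1*11 = 1 - 11 = -10)
-v(t, S(o(2))) = -1*(-10) = 10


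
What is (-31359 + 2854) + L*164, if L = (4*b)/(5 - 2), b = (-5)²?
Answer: -69115/3 ≈ -23038.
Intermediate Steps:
b = 25
L = 100/3 (L = (4*25)/(5 - 2) = 100/3 ≈ 33.333)
(-31359 + 2854) + L*164 = (-31359 + 2854) + (100/3)*164 = -28505 + 16400/3 = -69115/3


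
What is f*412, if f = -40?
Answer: -16480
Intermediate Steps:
f*412 = -40*412 = -16480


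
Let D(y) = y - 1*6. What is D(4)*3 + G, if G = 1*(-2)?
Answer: -8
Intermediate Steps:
G = -2
D(y) = -6 + y (D(y) = y - 6 = -6 + y)
D(4)*3 + G = (-6 + 4)*3 - 2 = -2*3 - 2 = -6 - 2 = -8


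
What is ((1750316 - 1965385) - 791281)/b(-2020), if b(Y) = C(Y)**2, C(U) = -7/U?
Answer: -4106310540000/49 ≈ -8.3802e+10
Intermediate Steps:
b(Y) = 49/Y**2 (b(Y) = (-7/Y)**2 = 49/Y**2)
((1750316 - 1965385) - 791281)/b(-2020) = ((1750316 - 1965385) - 791281)/((49/(-2020)**2)) = (-215069 - 791281)/((49*(1/4080400))) = -1006350/49/4080400 = -1006350*4080400/49 = -4106310540000/49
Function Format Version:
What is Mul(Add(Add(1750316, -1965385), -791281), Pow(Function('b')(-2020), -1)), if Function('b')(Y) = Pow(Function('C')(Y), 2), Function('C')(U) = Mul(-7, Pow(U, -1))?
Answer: Rational(-4106310540000, 49) ≈ -8.3802e+10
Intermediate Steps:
Function('b')(Y) = Mul(49, Pow(Y, -2)) (Function('b')(Y) = Pow(Mul(-7, Pow(Y, -1)), 2) = Mul(49, Pow(Y, -2)))
Mul(Add(Add(1750316, -1965385), -791281), Pow(Function('b')(-2020), -1)) = Mul(Add(Add(1750316, -1965385), -791281), Pow(Mul(49, Pow(-2020, -2)), -1)) = Mul(Add(-215069, -791281), Pow(Mul(49, Rational(1, 4080400)), -1)) = Mul(-1006350, Pow(Rational(49, 4080400), -1)) = Mul(-1006350, Rational(4080400, 49)) = Rational(-4106310540000, 49)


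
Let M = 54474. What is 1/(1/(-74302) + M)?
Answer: 74302/4047527147 ≈ 1.8357e-5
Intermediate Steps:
1/(1/(-74302) + M) = 1/(1/(-74302) + 54474) = 1/(-1/74302 + 54474) = 1/(4047527147/74302) = 74302/4047527147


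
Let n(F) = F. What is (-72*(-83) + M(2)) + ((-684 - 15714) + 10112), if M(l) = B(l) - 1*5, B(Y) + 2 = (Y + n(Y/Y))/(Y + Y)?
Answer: -1265/4 ≈ -316.25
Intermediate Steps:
B(Y) = -2 + (1 + Y)/(2*Y) (B(Y) = -2 + (Y + Y/Y)/(Y + Y) = -2 + (Y + 1)/((2*Y)) = -2 + (1 + Y)*(1/(2*Y)) = -2 + (1 + Y)/(2*Y))
M(l) = -5 + (1 - 3*l)/(2*l) (M(l) = (1 - 3*l)/(2*l) - 1*5 = (1 - 3*l)/(2*l) - 5 = -5 + (1 - 3*l)/(2*l))
(-72*(-83) + M(2)) + ((-684 - 15714) + 10112) = (-72*(-83) + (1/2)*(1 - 13*2)/2) + ((-684 - 15714) + 10112) = (5976 + (1/2)*(1/2)*(1 - 26)) + (-16398 + 10112) = (5976 + (1/2)*(1/2)*(-25)) - 6286 = (5976 - 25/4) - 6286 = 23879/4 - 6286 = -1265/4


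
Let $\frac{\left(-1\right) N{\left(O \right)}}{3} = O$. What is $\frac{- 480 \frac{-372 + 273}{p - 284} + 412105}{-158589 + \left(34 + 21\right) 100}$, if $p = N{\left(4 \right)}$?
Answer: $- \frac{15241945}{5664293} \approx -2.6909$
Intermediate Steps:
$N{\left(O \right)} = - 3 O$
$p = -12$ ($p = \left(-3\right) 4 = -12$)
$\frac{- 480 \frac{-372 + 273}{p - 284} + 412105}{-158589 + \left(34 + 21\right) 100} = \frac{- 480 \frac{-372 + 273}{-12 - 284} + 412105}{-158589 + \left(34 + 21\right) 100} = \frac{- 480 \left(- \frac{99}{-296}\right) + 412105}{-158589 + 55 \cdot 100} = \frac{- 480 \left(\left(-99\right) \left(- \frac{1}{296}\right)\right) + 412105}{-158589 + 5500} = \frac{\left(-480\right) \frac{99}{296} + 412105}{-153089} = \left(- \frac{5940}{37} + 412105\right) \left(- \frac{1}{153089}\right) = \frac{15241945}{37} \left(- \frac{1}{153089}\right) = - \frac{15241945}{5664293}$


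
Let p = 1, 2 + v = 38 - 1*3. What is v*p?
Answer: 33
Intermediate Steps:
v = 33 (v = -2 + (38 - 1*3) = -2 + (38 - 3) = -2 + 35 = 33)
v*p = 33*1 = 33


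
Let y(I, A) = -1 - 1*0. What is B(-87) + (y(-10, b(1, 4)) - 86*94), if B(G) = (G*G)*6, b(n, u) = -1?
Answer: 37329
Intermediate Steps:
y(I, A) = -1 (y(I, A) = -1 + 0 = -1)
B(G) = 6*G² (B(G) = G²*6 = 6*G²)
B(-87) + (y(-10, b(1, 4)) - 86*94) = 6*(-87)² + (-1 - 86*94) = 6*7569 + (-1 - 8084) = 45414 - 8085 = 37329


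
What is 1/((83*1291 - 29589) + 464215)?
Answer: 1/541779 ≈ 1.8458e-6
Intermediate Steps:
1/((83*1291 - 29589) + 464215) = 1/((107153 - 29589) + 464215) = 1/(77564 + 464215) = 1/541779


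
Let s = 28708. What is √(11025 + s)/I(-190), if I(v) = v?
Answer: -√39733/190 ≈ -1.0491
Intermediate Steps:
√(11025 + s)/I(-190) = √(11025 + 28708)/(-190) = √39733*(-1/190) = -√39733/190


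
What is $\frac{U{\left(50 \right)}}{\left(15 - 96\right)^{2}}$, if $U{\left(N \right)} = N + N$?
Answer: $\frac{100}{6561} \approx 0.015242$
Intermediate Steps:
$U{\left(N \right)} = 2 N$
$\frac{U{\left(50 \right)}}{\left(15 - 96\right)^{2}} = \frac{2 \cdot 50}{\left(15 - 96\right)^{2}} = \frac{100}{\left(-81\right)^{2}} = \frac{100}{6561}$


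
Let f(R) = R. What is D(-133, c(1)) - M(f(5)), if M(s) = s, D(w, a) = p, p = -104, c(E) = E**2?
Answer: -109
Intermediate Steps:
D(w, a) = -104
D(-133, c(1)) - M(f(5)) = -104 - 1*5 = -104 - 5 = -109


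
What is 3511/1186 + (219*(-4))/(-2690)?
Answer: 5241763/1595170 ≈ 3.2860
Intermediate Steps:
3511/1186 + (219*(-4))/(-2690) = 3511*(1/1186) - 876*(-1/2690) = 3511/1186 + 438/1345 = 5241763/1595170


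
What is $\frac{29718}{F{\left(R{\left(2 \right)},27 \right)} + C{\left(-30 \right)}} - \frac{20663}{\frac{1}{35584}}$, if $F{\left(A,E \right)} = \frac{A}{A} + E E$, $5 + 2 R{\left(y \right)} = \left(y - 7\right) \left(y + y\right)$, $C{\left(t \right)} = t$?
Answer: $- \frac{257345252341}{350} \approx -7.3527 \cdot 10^{8}$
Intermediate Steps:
$R{\left(y \right)} = - \frac{5}{2} + y \left(-7 + y\right)$ ($R{\left(y \right)} = - \frac{5}{2} + \frac{\left(y - 7\right) \left(y + y\right)}{2} = - \frac{5}{2} + \frac{\left(-7 + y\right) 2 y}{2} = - \frac{5}{2} + \frac{2 y \left(-7 + y\right)}{2} = - \frac{5}{2} + y \left(-7 + y\right)$)
$F{\left(A,E \right)} = 1 + E^{2}$
$\frac{29718}{F{\left(R{\left(2 \right)},27 \right)} + C{\left(-30 \right)}} - \frac{20663}{\frac{1}{35584}} = \frac{29718}{\left(1 + 27^{2}\right) - 30} - \frac{20663}{\frac{1}{35584}} = \frac{29718}{\left(1 + 729\right) - 30} - 20663 \frac{1}{\frac{1}{35584}} = \frac{29718}{730 - 30} - 735272192 = \frac{29718}{700} - 735272192 = 29718 \cdot \frac{1}{700} - 735272192 = \frac{14859}{350} - 735272192 = - \frac{257345252341}{350}$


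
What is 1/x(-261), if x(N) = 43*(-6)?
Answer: -1/258 ≈ -0.0038760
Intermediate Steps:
x(N) = -258
1/x(-261) = 1/(-258) = -1/258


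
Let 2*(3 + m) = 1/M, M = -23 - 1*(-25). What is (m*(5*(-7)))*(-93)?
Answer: -35805/4 ≈ -8951.3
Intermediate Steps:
M = 2 (M = -23 + 25 = 2)
m = -11/4 (m = -3 + (1/2)/2 = -3 + (1/2)*(1/2) = -3 + 1/4 = -11/4 ≈ -2.7500)
(m*(5*(-7)))*(-93) = -55*(-7)/4*(-93) = -11/4*(-35)*(-93) = (385/4)*(-93) = -35805/4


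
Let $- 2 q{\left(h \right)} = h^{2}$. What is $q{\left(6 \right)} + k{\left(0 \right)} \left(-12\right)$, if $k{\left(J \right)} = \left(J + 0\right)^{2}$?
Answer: $-18$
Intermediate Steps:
$q{\left(h \right)} = - \frac{h^{2}}{2}$
$k{\left(J \right)} = J^{2}$
$q{\left(6 \right)} + k{\left(0 \right)} \left(-12\right) = - \frac{6^{2}}{2} + 0^{2} \left(-12\right) = \left(- \frac{1}{2}\right) 36 + 0 \left(-12\right) = -18 + 0 = -18$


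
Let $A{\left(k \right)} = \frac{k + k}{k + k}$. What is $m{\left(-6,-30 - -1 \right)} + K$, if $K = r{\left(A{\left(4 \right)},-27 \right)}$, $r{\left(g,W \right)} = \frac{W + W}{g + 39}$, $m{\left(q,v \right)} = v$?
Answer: $- \frac{607}{20} \approx -30.35$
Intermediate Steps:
$A{\left(k \right)} = 1$ ($A{\left(k \right)} = \frac{2 k}{2 k} = 2 k \frac{1}{2 k} = 1$)
$r{\left(g,W \right)} = \frac{2 W}{39 + g}$
$K = - \frac{27}{20}$ ($K = 2 \left(-27\right) \frac{1}{39 + 1} = 2 \left(-27\right) \frac{1}{40} = - \frac{27}{20} \approx -1.35$)
$m{\left(-6,-30 - -1 \right)} + K = \left(-30 - -1\right) - \frac{27}{20} = \left(-30 + 1\right) - \frac{27}{20} = -29 - \frac{27}{20} = - \frac{607}{20}$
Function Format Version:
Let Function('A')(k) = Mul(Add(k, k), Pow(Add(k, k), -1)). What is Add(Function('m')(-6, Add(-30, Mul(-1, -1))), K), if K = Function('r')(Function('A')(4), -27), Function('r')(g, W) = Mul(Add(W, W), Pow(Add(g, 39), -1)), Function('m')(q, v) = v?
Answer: Rational(-607, 20) ≈ -30.350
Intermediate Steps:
Function('A')(k) = 1 (Function('A')(k) = Mul(Mul(2, k), Pow(Mul(2, k), -1)) = Mul(Mul(2, k), Mul(Rational(1, 2), Pow(k, -1))) = 1)
Function('r')(g, W) = Mul(2, W, Pow(Add(39, g), -1)) (Function('r')(g, W) = Mul(Mul(2, W), Pow(Add(39, g), -1)) = Mul(2, W, Pow(Add(39, g), -1)))
K = Rational(-27, 20) (K = Mul(2, -27, Pow(Add(39, 1), -1)) = Mul(2, -27, Pow(40, -1)) = Mul(2, -27, Rational(1, 40)) = Rational(-27, 20) ≈ -1.3500)
Add(Function('m')(-6, Add(-30, Mul(-1, -1))), K) = Add(Add(-30, Mul(-1, -1)), Rational(-27, 20)) = Add(Add(-30, 1), Rational(-27, 20)) = Add(-29, Rational(-27, 20)) = Rational(-607, 20)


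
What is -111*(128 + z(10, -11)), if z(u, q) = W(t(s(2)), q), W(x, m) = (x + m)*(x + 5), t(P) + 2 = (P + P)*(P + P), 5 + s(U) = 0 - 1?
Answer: -2151735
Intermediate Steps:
s(U) = -6 (s(U) = -5 + (0 - 1) = -5 - 1 = -6)
t(P) = -2 + 4*P² (t(P) = -2 + (P + P)*(P + P) = -2 + (2*P)*(2*P) = -2 + 4*P²)
W(x, m) = (5 + x)*(m + x) (W(x, m) = (m + x)*(5 + x) = (5 + x)*(m + x))
z(u, q) = 20874 + 147*q (z(u, q) = (-2 + 4*(-6)²)² + 5*q + 5*(-2 + 4*(-6)²) + q*(-2 + 4*(-6)²) = (-2 + 4*36)² + 5*q + 5*(-2 + 4*36) + q*(-2 + 4*36) = (-2 + 144)² + 5*q + 5*(-2 + 144) + q*(-2 + 144) = 142² + 5*q + 5*142 + q*142 = 20164 + 5*q + 710 + 142*q = 20874 + 147*q)
-111*(128 + z(10, -11)) = -111*(128 + (20874 + 147*(-11))) = -111*(128 + (20874 - 1617)) = -111*(128 + 19257) = -111*19385 = -2151735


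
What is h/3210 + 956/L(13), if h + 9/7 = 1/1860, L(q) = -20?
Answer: -1997779493/41794200 ≈ -47.800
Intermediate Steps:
h = -16733/13020 (h = -9/7 + 1/1860 = -16733/13020 ≈ -1.2852)
h/3210 + 956/L(13) = -16733/13020/3210 + 956/(-20) = -16733/13020*1/3210 + 956*(-1/20) = -16733/41794200 - 239/5 = -1997779493/41794200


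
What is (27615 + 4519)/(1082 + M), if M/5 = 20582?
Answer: 16067/51996 ≈ 0.30900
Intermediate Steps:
M = 102910 (M = 5*20582 = 102910)
(27615 + 4519)/(1082 + M) = (27615 + 4519)/(1082 + 102910) = 32134/103992 = 32134*(1/103992) = 16067/51996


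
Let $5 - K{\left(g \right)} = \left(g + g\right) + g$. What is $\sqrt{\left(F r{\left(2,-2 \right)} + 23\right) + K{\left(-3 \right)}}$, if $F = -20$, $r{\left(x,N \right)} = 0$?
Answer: $\sqrt{37} \approx 6.0828$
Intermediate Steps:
$K{\left(g \right)} = 5 - 3 g$ ($K{\left(g \right)} = 5 - \left(\left(g + g\right) + g\right) = 5 - \left(2 g + g\right) = 5 - 3 g$)
$\sqrt{\left(F r{\left(2,-2 \right)} + 23\right) + K{\left(-3 \right)}} = \sqrt{\left(\left(-20\right) 0 + 23\right) + \left(5 - -9\right)} = \sqrt{\left(0 + 23\right) + \left(5 + 9\right)} = \sqrt{23 + 14} = \sqrt{37}$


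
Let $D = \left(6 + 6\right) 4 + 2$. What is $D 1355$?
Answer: $67750$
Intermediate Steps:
$D = 50$ ($D = 12 \cdot 4 + 2 = 48 + 2 = 50$)
$D 1355 = 50 \cdot 1355 = 67750$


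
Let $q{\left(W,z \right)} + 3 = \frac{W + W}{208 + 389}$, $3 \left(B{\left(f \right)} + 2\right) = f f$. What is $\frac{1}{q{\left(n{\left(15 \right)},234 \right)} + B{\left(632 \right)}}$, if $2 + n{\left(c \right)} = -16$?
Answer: $\frac{597}{79482355} \approx 7.5111 \cdot 10^{-6}$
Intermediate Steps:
$n{\left(c \right)} = -18$ ($n{\left(c \right)} = -2 - 16 = -18$)
$B{\left(f \right)} = -2 + \frac{f^{2}}{3}$ ($B{\left(f \right)} = -2 + \frac{f f}{3} = -2 + \frac{f^{2}}{3}$)
$q{\left(W,z \right)} = -3 + \frac{2 W}{597}$ ($q{\left(W,z \right)} = -3 + \frac{W + W}{208 + 389} = -3 + \frac{2 W}{597}$)
$\frac{1}{q{\left(n{\left(15 \right)},234 \right)} + B{\left(632 \right)}} = \frac{1}{\left(-3 + \frac{2}{597} \left(-18\right)\right) - \left(2 - \frac{632^{2}}{3}\right)} = \frac{1}{\left(-3 - \frac{12}{199}\right) + \left(-2 + \frac{1}{3} \cdot 399424\right)} = \frac{1}{- \frac{609}{199} + \left(-2 + \frac{399424}{3}\right)} = \frac{1}{- \frac{609}{199} + \frac{399418}{3}} = \frac{1}{\frac{79482355}{597}} = \frac{597}{79482355}$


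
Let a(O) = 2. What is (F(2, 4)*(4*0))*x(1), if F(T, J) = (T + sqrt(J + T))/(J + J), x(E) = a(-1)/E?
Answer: 0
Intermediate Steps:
x(E) = 2/E
F(T, J) = (T + sqrt(J + T))/(2*J) (F(T, J) = (T + sqrt(J + T))/((2*J)) = (T + sqrt(J + T))*(1/(2*J)) = (T + sqrt(J + T))/(2*J))
(F(2, 4)*(4*0))*x(1) = (((1/2)*(2 + sqrt(4 + 2))/4)*(4*0))*(2/1) = (((1/2)*(1/4)*(2 + sqrt(6)))*0)*(2*1) = ((1/4 + sqrt(6)/8)*0)*2 = 0*2 = 0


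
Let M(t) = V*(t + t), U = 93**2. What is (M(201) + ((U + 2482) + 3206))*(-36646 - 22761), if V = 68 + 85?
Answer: -4505605101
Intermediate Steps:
U = 8649
V = 153
M(t) = 306*t (M(t) = 153*(t + t) = 153*(2*t) = 306*t)
(M(201) + ((U + 2482) + 3206))*(-36646 - 22761) = (306*201 + ((8649 + 2482) + 3206))*(-36646 - 22761) = (61506 + (11131 + 3206))*(-59407) = (61506 + 14337)*(-59407) = 75843*(-59407) = -4505605101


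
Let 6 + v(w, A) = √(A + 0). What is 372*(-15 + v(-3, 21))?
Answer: -7812 + 372*√21 ≈ -6107.3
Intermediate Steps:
v(w, A) = -6 + √A (v(w, A) = -6 + √(A + 0) = -6 + √A)
372*(-15 + v(-3, 21)) = 372*(-15 + (-6 + √21)) = 372*(-21 + √21) = -7812 + 372*√21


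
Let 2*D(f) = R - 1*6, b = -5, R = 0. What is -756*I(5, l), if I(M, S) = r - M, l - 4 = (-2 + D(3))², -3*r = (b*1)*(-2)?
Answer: 6300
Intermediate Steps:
D(f) = -3 (D(f) = (0 - 1*6)/2 = (0 - 6)/2 = (½)*(-6) = -3)
r = -10/3 (r = -(-5*1)*(-2)/3 = -(-5)*(-2)/3 = -⅓*10 = -10/3 ≈ -3.3333)
l = 29 (l = 4 + (-2 - 3)² = 4 + (-5)² = 4 + 25 = 29)
I(M, S) = -10/3 - M
-756*I(5, l) = -756*(-10/3 - 1*5) = -756*(-10/3 - 5) = -756*(-25/3) = 6300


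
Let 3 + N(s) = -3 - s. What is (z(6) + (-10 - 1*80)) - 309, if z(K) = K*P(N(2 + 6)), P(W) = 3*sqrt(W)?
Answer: -399 + 18*I*sqrt(14) ≈ -399.0 + 67.35*I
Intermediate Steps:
N(s) = -6 - s (N(s) = -3 + (-3 - s) = -6 - s)
z(K) = 3*I*K*sqrt(14) (z(K) = K*(3*sqrt(-6 - (2 + 6))) = K*(3*sqrt(-6 - 1*8)) = K*(3*sqrt(-6 - 8)) = K*(3*sqrt(-14)) = K*(3*(I*sqrt(14))) = K*(3*I*sqrt(14)) = 3*I*K*sqrt(14))
(z(6) + (-10 - 1*80)) - 309 = (3*I*6*sqrt(14) + (-10 - 1*80)) - 309 = (18*I*sqrt(14) + (-10 - 80)) - 309 = (18*I*sqrt(14) - 90) - 309 = (-90 + 18*I*sqrt(14)) - 309 = -399 + 18*I*sqrt(14)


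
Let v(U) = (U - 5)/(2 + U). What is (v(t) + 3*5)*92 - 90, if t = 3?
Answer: 6266/5 ≈ 1253.2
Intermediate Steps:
v(U) = (-5 + U)/(2 + U)
(v(t) + 3*5)*92 - 90 = ((-5 + 3)/(2 + 3) + 3*5)*92 - 90 = (-2/5 + 15)*92 - 90 = (73/5)*92 - 90 = 6716/5 - 90 = 6266/5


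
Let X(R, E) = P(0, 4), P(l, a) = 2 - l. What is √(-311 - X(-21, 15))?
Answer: I*√313 ≈ 17.692*I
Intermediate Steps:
X(R, E) = 2 (X(R, E) = 2 - 1*0 = 2 + 0 = 2)
√(-311 - X(-21, 15)) = √(-311 - 1*2) = √(-311 - 2) = √(-313) = I*√313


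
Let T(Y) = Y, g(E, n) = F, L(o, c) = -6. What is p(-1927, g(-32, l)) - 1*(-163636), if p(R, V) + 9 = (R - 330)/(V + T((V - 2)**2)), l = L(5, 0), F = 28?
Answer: 115191151/704 ≈ 1.6362e+5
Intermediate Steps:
l = -6
g(E, n) = 28
p(R, V) = -9 + (-330 + R)/(V + (-2 + V)**2) (p(R, V) = -9 + (R - 330)/(V + (V - 2)**2) = -9 + (-330 + R)/(V + (-2 + V)**2))
p(-1927, g(-32, l)) - 1*(-163636) = (-330 - 1927 - 9*28 - 9*(-2 + 28)**2)/(28 + (-2 + 28)**2) - 1*(-163636) = (-330 - 1927 - 252 - 9*26**2)/(28 + 26**2) + 163636 = (-330 - 1927 - 252 - 9*676)/(28 + 676) + 163636 = (-330 - 1927 - 252 - 6084)/704 + 163636 = (1/704)*(-8593) + 163636 = -8593/704 + 163636 = 115191151/704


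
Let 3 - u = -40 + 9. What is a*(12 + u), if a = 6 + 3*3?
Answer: 690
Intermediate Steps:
u = 34 (u = 3 - (-40 + 9) = 3 - 1*(-31) = 3 + 31 = 34)
a = 15 (a = 6 + 9 = 15)
a*(12 + u) = 15*(12 + 34) = 15*46 = 690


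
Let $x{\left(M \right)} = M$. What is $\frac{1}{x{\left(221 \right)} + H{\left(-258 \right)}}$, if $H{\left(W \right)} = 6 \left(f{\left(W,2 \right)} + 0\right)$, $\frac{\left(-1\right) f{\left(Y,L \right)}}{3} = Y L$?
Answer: $\frac{1}{9509} \approx 0.00010516$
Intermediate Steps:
$f{\left(Y,L \right)} = - 3 L Y$ ($f{\left(Y,L \right)} = - 3 Y L = - 3 L Y$)
$H{\left(W \right)} = - 36 W$ ($H{\left(W \right)} = 6 \left(\left(-3\right) 2 W + 0\right) = 6 \left(- 6 W + 0\right) = 6 \left(- 6 W\right) = - 36 W$)
$\frac{1}{x{\left(221 \right)} + H{\left(-258 \right)}} = \frac{1}{221 - -9288} = \frac{1}{221 + 9288} = \frac{1}{9509}$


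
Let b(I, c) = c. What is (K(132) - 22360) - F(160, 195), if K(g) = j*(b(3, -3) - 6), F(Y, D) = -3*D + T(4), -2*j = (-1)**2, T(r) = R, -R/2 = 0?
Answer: -43541/2 ≈ -21771.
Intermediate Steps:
R = 0 (R = -2*0 = 0)
T(r) = 0
j = -1/2 (j = -1/2*(-1)**2 = -1/2*1 = -1/2 ≈ -0.50000)
F(Y, D) = -3*D (F(Y, D) = -3*D + 0 = -3*D)
K(g) = 9/2 (K(g) = -(-3 - 6)/2 = -1/2*(-9) = 9/2)
(K(132) - 22360) - F(160, 195) = (9/2 - 22360) - (-3)*195 = -44711/2 - 1*(-585) = -44711/2 + 585 = -43541/2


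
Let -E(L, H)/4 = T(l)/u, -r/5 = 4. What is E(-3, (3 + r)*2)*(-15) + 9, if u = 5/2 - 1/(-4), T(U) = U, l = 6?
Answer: 1539/11 ≈ 139.91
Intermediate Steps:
r = -20 (r = -5*4 = -20)
u = 11/4 (u = 5*(1/2) - 1*(-1/4) = 5/2 + 1/4 = 11/4 ≈ 2.7500)
E(L, H) = -96/11 (E(L, H) = -24/11/4 = -24*4/11 = -4*24/11 = -96/11)
E(-3, (3 + r)*2)*(-15) + 9 = -96/11*(-15) + 9 = 1440/11 + 9 = 1539/11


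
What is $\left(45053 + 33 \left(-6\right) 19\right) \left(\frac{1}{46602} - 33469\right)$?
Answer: $- \frac{64402495017067}{46602} \approx -1.382 \cdot 10^{9}$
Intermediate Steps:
$\left(45053 + 33 \left(-6\right) 19\right) \left(\frac{1}{46602} - 33469\right) = \left(45053 - 3762\right) \left(\frac{1}{46602} - 33469\right) = \left(45053 - 3762\right) \left(- \frac{1559722337}{46602}\right) = 41291 \left(- \frac{1559722337}{46602}\right) = - \frac{64402495017067}{46602}$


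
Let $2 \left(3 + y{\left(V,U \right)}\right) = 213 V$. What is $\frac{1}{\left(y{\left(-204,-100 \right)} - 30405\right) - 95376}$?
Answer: $- \frac{1}{147510} \approx -6.7792 \cdot 10^{-6}$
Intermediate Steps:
$y{\left(V,U \right)} = -3 + \frac{213 V}{2}$
$\frac{1}{\left(y{\left(-204,-100 \right)} - 30405\right) - 95376} = \frac{1}{\left(\left(-3 + \frac{213}{2} \left(-204\right)\right) - 30405\right) - 95376} = \frac{1}{\left(\left(-3 - 21726\right) - 30405\right) - 95376} = \frac{1}{\left(-21729 - 30405\right) - 95376} = \frac{1}{-52134 - 95376} = \frac{1}{-147510} = - \frac{1}{147510}$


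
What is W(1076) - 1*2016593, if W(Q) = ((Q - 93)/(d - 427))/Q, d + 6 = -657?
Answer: -2365140935103/1172840 ≈ -2.0166e+6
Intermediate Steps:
d = -663 (d = -6 - 657 = -663)
W(Q) = (93/1090 - Q/1090)/Q (W(Q) = ((Q - 93)/(-663 - 427))/Q = ((-93 + Q)/(-1090))/Q = ((-93 + Q)*(-1/1090))/Q = (93/1090 - Q/1090)/Q)
W(1076) - 1*2016593 = (1/1090)*(93 - 1*1076)/1076 - 1*2016593 = (1/1090)*(1/1076)*(93 - 1076) - 2016593 = (1/1090)*(1/1076)*(-983) - 2016593 = -983/1172840 - 2016593 = -2365140935103/1172840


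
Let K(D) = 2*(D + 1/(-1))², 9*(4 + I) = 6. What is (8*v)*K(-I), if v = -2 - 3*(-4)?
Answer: 7840/9 ≈ 871.11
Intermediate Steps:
I = -10/3 (I = -4 + (⅑)*6 = -4 + ⅔ = -10/3 ≈ -3.3333)
v = 10 (v = -2 + 12 = 10)
K(D) = 2*(-1 + D)² (K(D) = 2*(D - 1)² = 2*(-1 + D)²)
(8*v)*K(-I) = (8*10)*(2*(-1 - 1*(-10/3))²) = 80*(2*(-1 + 10/3)²) = 80*(2*(7/3)²) = 80*(2*(49/9)) = 80*(98/9) = 7840/9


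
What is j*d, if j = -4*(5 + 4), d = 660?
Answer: -23760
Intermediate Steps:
j = -36 (j = -4*9 = -36)
j*d = -36*660 = -23760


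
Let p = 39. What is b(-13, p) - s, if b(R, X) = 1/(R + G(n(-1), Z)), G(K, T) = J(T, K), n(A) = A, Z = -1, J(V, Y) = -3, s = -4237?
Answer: 67791/16 ≈ 4236.9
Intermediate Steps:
G(K, T) = -3
b(R, X) = 1/(-3 + R) (b(R, X) = 1/(R - 3) = 1/(-3 + R))
b(-13, p) - s = 1/(-3 - 13) - 1*(-4237) = 1/(-16) + 4237 = -1/16 + 4237 = 67791/16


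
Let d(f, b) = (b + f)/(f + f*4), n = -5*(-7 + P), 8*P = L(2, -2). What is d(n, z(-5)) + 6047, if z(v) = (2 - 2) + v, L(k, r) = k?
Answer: 816368/135 ≈ 6047.2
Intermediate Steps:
P = ¼ (P = (⅛)*2 = ¼ ≈ 0.25000)
z(v) = v (z(v) = 0 + v = v)
n = 135/4 (n = -5*(-7 + ¼) = -5*(-27/4) = 135/4 ≈ 33.750)
d(f, b) = (b + f)/(5*f) (d(f, b) = (b + f)/(f + 4*f) = (b + f)/((5*f)) = (b + f)*(1/(5*f)) = (b + f)/(5*f))
d(n, z(-5)) + 6047 = (-5 + 135/4)/(5*(135/4)) + 6047 = (⅕)*(4/135)*(115/4) + 6047 = 23/135 + 6047 = 816368/135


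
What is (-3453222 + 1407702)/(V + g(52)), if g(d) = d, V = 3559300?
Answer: -255690/444919 ≈ -0.57469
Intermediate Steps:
(-3453222 + 1407702)/(V + g(52)) = (-3453222 + 1407702)/(3559300 + 52) = -2045520/3559352 = -2045520*1/3559352 = -255690/444919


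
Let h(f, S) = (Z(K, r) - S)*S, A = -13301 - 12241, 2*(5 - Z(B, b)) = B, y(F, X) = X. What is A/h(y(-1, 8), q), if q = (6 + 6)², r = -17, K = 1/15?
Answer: 495/388 ≈ 1.2758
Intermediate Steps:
K = 1/15 (K = 1*(1/15) = 1/15 ≈ 0.066667)
Z(B, b) = 5 - B/2
q = 144 (q = 12² = 144)
A = -25542
h(f, S) = S*(149/30 - S) (h(f, S) = ((5 - ½*1/15) - S)*S = ((5 - 1/30) - S)*S = (149/30 - S)*S = S*(149/30 - S))
A/h(y(-1, 8), q) = -25542*5/(24*(149 - 30*144)) = -25542*5/(24*(149 - 4320)) = -25542/((1/30)*144*(-4171)) = -25542/(-100104/5) = -25542*(-5/100104) = 495/388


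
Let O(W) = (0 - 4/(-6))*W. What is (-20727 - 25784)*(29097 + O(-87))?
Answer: -1350632929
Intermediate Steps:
O(W) = 2*W/3 (O(W) = (0 - 4*(-⅙))*W = (0 + ⅔)*W = 2*W/3)
(-20727 - 25784)*(29097 + O(-87)) = (-20727 - 25784)*(29097 + (⅔)*(-87)) = -46511*(29097 - 58) = -46511*29039 = -1350632929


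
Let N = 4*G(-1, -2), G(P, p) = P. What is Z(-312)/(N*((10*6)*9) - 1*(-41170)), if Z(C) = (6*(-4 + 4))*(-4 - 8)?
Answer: 0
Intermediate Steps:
N = -4 (N = 4*(-1) = -4)
Z(C) = 0 (Z(C) = (6*0)*(-12) = 0*(-12) = 0)
Z(-312)/(N*((10*6)*9) - 1*(-41170)) = 0/(-4*10*6*9 - 1*(-41170)) = 0/(-240*9 + 41170) = 0/(-4*540 + 41170) = 0/(-2160 + 41170) = 0/39010 = 0*(1/39010) = 0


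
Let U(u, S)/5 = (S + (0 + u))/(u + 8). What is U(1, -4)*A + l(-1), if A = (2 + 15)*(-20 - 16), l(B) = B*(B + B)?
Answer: 1022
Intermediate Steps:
U(u, S) = 5*(S + u)/(8 + u) (U(u, S) = 5*((S + (0 + u))/(u + 8)) = 5*((S + u)/(8 + u)) = 5*(S + u)/(8 + u))
l(B) = 2*B**2 (l(B) = B*(2*B) = 2*B**2)
A = -612 (A = 17*(-36) = -612)
U(1, -4)*A + l(-1) = (5*(-4 + 1)/(8 + 1))*(-612) + 2*(-1)**2 = (5*(-3)/9)*(-612) + 2*1 = (5*(1/9)*(-3))*(-612) + 2 = -5/3*(-612) + 2 = 1020 + 2 = 1022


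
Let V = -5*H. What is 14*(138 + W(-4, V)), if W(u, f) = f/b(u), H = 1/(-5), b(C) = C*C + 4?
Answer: 19327/10 ≈ 1932.7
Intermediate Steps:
b(C) = 4 + C² (b(C) = C² + 4 = 4 + C²)
H = -⅕ ≈ -0.20000
V = 1 (V = -5*(-⅕) = 1)
W(u, f) = f/(4 + u²)
14*(138 + W(-4, V)) = 14*(138 + 1/(4 + (-4)²)) = 14*(138 + 1/(4 + 16)) = 14*(138 + 1/20) = 14*(2761/20) = 19327/10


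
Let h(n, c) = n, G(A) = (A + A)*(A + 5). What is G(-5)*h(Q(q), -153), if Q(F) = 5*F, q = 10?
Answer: 0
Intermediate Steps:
G(A) = 2*A*(5 + A) (G(A) = (2*A)*(5 + A) = 2*A*(5 + A))
G(-5)*h(Q(q), -153) = (2*(-5)*(5 - 5))*(5*10) = (2*(-5)*0)*50 = 0*50 = 0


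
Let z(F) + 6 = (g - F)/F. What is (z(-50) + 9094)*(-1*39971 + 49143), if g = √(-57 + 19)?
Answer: 83345964 - 4586*I*√38/25 ≈ 8.3346e+7 - 1130.8*I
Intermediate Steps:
g = I*√38 (g = √(-38) = I*√38 ≈ 6.1644*I)
z(F) = -6 + (-F + I*√38)/F (z(F) = -6 + (I*√38 - F)/F = -6 + (-F + I*√38)/F)
(z(-50) + 9094)*(-1*39971 + 49143) = ((-7 + I*√38/(-50)) + 9094)*(-1*39971 + 49143) = ((-7 + I*√38*(-1/50)) + 9094)*(-39971 + 49143) = ((-7 - I*√38/50) + 9094)*9172 = (9087 - I*√38/50)*9172 = 83345964 - 4586*I*√38/25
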